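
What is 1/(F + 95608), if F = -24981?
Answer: 1/70627 ≈ 1.4159e-5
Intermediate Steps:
1/(F + 95608) = 1/(-24981 + 95608) = 1/70627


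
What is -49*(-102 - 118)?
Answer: 10780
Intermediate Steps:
-49*(-102 - 118) = -49*(-220) = 10780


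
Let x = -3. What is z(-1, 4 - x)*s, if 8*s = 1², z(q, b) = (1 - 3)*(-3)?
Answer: ¾ ≈ 0.75000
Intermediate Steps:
z(q, b) = 6 (z(q, b) = -2*(-3) = 6)
s = ⅛ (s = (⅛)*1² = (⅛)*1 = ⅛ ≈ 0.12500)
z(-1, 4 - x)*s = 6*(⅛) = ¾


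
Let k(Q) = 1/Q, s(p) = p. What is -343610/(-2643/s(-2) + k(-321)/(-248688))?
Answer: -27429990461280/105493822633 ≈ -260.02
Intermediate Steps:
-343610/(-2643/s(-2) + k(-321)/(-248688)) = -343610/(-2643/(-2) + 1/(-321*(-248688))) = -343610/(-2643*(-½) - 1/321*(-1/248688)) = -343610/(2643/2 + 1/79828848) = -343610/105493822633/79828848 = -343610*79828848/105493822633 = -27429990461280/105493822633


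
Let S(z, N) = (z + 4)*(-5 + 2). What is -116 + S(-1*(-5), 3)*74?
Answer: -2114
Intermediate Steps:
S(z, N) = -12 - 3*z (S(z, N) = (4 + z)*(-3) = -12 - 3*z)
-116 + S(-1*(-5), 3)*74 = -116 + (-12 - (-3)*(-5))*74 = -116 + (-12 - 3*5)*74 = -116 + (-12 - 15)*74 = -116 - 27*74 = -116 - 1998 = -2114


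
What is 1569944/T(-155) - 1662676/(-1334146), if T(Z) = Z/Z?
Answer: 1047268085250/667073 ≈ 1.5699e+6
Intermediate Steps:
T(Z) = 1
1569944/T(-155) - 1662676/(-1334146) = 1569944/1 - 1662676/(-1334146) = 1569944*1 - 1662676*(-1/1334146) = 1569944 + 831338/667073 = 1047268085250/667073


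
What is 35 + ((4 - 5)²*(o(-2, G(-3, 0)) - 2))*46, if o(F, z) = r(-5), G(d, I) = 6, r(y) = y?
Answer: -287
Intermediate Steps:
o(F, z) = -5
35 + ((4 - 5)²*(o(-2, G(-3, 0)) - 2))*46 = 35 + ((4 - 5)²*(-5 - 2))*46 = 35 + ((-1)²*(-7))*46 = 35 + (1*(-7))*46 = 35 - 7*46 = 35 - 322 = -287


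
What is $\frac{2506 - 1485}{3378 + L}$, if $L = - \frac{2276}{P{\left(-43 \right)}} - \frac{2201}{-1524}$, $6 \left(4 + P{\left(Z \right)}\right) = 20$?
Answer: $\frac{1556004}{10353209} \approx 0.15029$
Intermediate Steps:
$P{\left(Z \right)} = - \frac{2}{3}$ ($P{\left(Z \right)} = -4 + \frac{1}{6} \cdot 20 = -4 + \frac{10}{3} = - \frac{2}{3}$)
$L = \frac{5205137}{1524}$ ($L = - \frac{2276}{- \frac{2}{3}} - \frac{2201}{-1524} = \left(-2276\right) \left(- \frac{3}{2}\right) - - \frac{2201}{1524} = 3414 + \frac{2201}{1524} = \frac{5205137}{1524} \approx 3415.4$)
$\frac{2506 - 1485}{3378 + L} = \frac{2506 - 1485}{3378 + \frac{5205137}{1524}} = \frac{2506 - 1485}{\frac{10353209}{1524}} = 1021 \cdot \frac{1524}{10353209} = \frac{1556004}{10353209}$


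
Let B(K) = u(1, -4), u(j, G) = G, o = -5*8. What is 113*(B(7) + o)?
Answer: -4972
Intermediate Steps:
o = -40
B(K) = -4
113*(B(7) + o) = 113*(-4 - 40) = 113*(-44) = -4972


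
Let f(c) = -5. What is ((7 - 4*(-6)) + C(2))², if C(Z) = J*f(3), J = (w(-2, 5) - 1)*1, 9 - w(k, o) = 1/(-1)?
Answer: 196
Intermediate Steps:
w(k, o) = 10 (w(k, o) = 9 - 1/(-1) = 9 - 1*(-1) = 9 + 1 = 10)
J = 9 (J = (10 - 1)*1 = 9*1 = 9)
C(Z) = -45 (C(Z) = 9*(-5) = -45)
((7 - 4*(-6)) + C(2))² = ((7 - 4*(-6)) - 45)² = ((7 + 24) - 45)² = (31 - 45)² = (-14)² = 196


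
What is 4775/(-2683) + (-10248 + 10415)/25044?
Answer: -119137039/67193052 ≈ -1.7731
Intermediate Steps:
4775/(-2683) + (-10248 + 10415)/25044 = 4775*(-1/2683) + 167*(1/25044) = -4775/2683 + 167/25044 = -119137039/67193052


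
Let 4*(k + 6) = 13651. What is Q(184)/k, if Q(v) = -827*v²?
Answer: -111995648/13627 ≈ -8218.7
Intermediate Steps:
k = 13627/4 (k = -6 + (¼)*13651 = -6 + 13651/4 = 13627/4 ≈ 3406.8)
Q(184)/k = (-827*184²)/(13627/4) = -827*33856*(4/13627) = -27998912*4/13627 = -111995648/13627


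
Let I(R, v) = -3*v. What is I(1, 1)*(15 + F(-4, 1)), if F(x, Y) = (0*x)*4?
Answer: -45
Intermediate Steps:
F(x, Y) = 0 (F(x, Y) = 0*4 = 0)
I(1, 1)*(15 + F(-4, 1)) = (-3*1)*(15 + 0) = -3*15 = -45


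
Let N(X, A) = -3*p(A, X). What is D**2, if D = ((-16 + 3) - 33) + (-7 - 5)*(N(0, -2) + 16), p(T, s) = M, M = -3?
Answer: 119716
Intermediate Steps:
p(T, s) = -3
N(X, A) = 9 (N(X, A) = -3*(-3) = 9)
D = -346 (D = ((-16 + 3) - 33) + (-7 - 5)*(9 + 16) = (-13 - 33) - 12*25 = -46 - 300 = -346)
D**2 = (-346)**2 = 119716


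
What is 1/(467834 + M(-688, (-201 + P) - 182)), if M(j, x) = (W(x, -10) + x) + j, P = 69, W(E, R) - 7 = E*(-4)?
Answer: 1/468095 ≈ 2.1363e-6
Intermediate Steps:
W(E, R) = 7 - 4*E (W(E, R) = 7 + E*(-4) = 7 - 4*E)
M(j, x) = 7 + j - 3*x (M(j, x) = ((7 - 4*x) + x) + j = (7 - 3*x) + j = 7 + j - 3*x)
1/(467834 + M(-688, (-201 + P) - 182)) = 1/(467834 + (7 - 688 - 3*((-201 + 69) - 182))) = 1/(467834 + (7 - 688 - 3*(-132 - 182))) = 1/(467834 + (7 - 688 - 3*(-314))) = 1/(467834 + (7 - 688 + 942)) = 1/(467834 + 261) = 1/468095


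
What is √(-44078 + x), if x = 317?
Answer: I*√43761 ≈ 209.19*I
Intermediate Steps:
√(-44078 + x) = √(-44078 + 317) = √(-43761) = I*√43761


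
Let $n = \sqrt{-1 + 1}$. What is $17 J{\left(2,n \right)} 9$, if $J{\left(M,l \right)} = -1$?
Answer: $-153$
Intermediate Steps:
$n = 0$ ($n = \sqrt{0} = 0$)
$17 J{\left(2,n \right)} 9 = 17 \left(-1\right) 9 = \left(-17\right) 9 = -153$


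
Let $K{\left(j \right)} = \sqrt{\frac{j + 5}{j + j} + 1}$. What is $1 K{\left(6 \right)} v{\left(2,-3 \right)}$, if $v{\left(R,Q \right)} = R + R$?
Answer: $\frac{2 \sqrt{69}}{3} \approx 5.5378$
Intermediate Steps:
$v{\left(R,Q \right)} = 2 R$
$K{\left(j \right)} = \sqrt{1 + \frac{5 + j}{2 j}}$ ($K{\left(j \right)} = \sqrt{\frac{5 + j}{2 j} + 1} = \sqrt{1 + \frac{5 + j}{2 j}}$)
$1 K{\left(6 \right)} v{\left(2,-3 \right)} = 1 \frac{\sqrt{6 + \frac{10}{6}}}{2} \cdot 2 \cdot 2 = 1 \frac{\sqrt{6 + 10 \cdot \frac{1}{6}}}{2} \cdot 4 = 1 \frac{\sqrt{6 + \frac{5}{3}}}{2} \cdot 4 = 1 \frac{\sqrt{\frac{23}{3}}}{2} \cdot 4 = 1 \frac{\frac{1}{3} \sqrt{69}}{2} \cdot 4 = 1 \frac{\sqrt{69}}{6} \cdot 4 = \frac{\sqrt{69}}{6} \cdot 4 = \frac{2 \sqrt{69}}{3}$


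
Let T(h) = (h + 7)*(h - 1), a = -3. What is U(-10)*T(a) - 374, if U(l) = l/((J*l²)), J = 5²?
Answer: -46742/125 ≈ -373.94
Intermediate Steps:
J = 25
T(h) = (-1 + h)*(7 + h) (T(h) = (7 + h)*(-1 + h) = (-1 + h)*(7 + h))
U(l) = 1/(25*l) (U(l) = l/((25*l²)) = l*(1/(25*l²)) = 1/(25*l))
U(-10)*T(a) - 374 = ((1/25)/(-10))*(-7 + (-3)² + 6*(-3)) - 374 = ((1/25)*(-⅒))*(-7 + 9 - 18) - 374 = -1/250*(-16) - 374 = 8/125 - 374 = -46742/125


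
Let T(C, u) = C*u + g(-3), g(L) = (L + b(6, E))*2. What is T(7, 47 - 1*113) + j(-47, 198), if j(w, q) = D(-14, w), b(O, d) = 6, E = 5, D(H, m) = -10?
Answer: -466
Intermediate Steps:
j(w, q) = -10
g(L) = 12 + 2*L (g(L) = (L + 6)*2 = (6 + L)*2 = 12 + 2*L)
T(C, u) = 6 + C*u (T(C, u) = C*u + (12 + 2*(-3)) = C*u + (12 - 6) = C*u + 6 = 6 + C*u)
T(7, 47 - 1*113) + j(-47, 198) = (6 + 7*(47 - 1*113)) - 10 = (6 + 7*(47 - 113)) - 10 = (6 + 7*(-66)) - 10 = (6 - 462) - 10 = -456 - 10 = -466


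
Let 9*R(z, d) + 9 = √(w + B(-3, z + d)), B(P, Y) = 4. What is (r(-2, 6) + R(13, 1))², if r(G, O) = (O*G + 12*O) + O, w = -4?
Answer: 4225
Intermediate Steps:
r(G, O) = 13*O + G*O (r(G, O) = (G*O + 12*O) + O = (12*O + G*O) + O = 13*O + G*O)
R(z, d) = -1 (R(z, d) = -1 + √(-4 + 4)/9 = -1 + √0/9 = -1 + (⅑)*0 = -1 + 0 = -1)
(r(-2, 6) + R(13, 1))² = (6*(13 - 2) - 1)² = (6*11 - 1)² = (66 - 1)² = 65² = 4225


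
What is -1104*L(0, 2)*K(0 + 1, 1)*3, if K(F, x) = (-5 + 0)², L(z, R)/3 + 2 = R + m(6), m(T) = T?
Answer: -1490400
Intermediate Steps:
L(z, R) = 12 + 3*R (L(z, R) = -6 + 3*(R + 6) = -6 + 3*(6 + R) = -6 + (18 + 3*R) = 12 + 3*R)
K(F, x) = 25 (K(F, x) = (-5)² = 25)
-1104*L(0, 2)*K(0 + 1, 1)*3 = -1104*(12 + 3*2)*25*3 = -1104*(12 + 6)*25*3 = -1104*18*25*3 = -496800*3 = -1104*1350 = -1490400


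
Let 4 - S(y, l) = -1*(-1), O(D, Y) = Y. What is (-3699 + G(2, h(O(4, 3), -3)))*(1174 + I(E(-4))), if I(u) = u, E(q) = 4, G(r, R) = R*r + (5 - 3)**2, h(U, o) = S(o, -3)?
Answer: -4345642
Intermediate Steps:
S(y, l) = 3 (S(y, l) = 4 - (-1)*(-1) = 4 - 1*1 = 4 - 1 = 3)
h(U, o) = 3
G(r, R) = 4 + R*r (G(r, R) = R*r + 2**2 = R*r + 4 = 4 + R*r)
(-3699 + G(2, h(O(4, 3), -3)))*(1174 + I(E(-4))) = (-3699 + (4 + 3*2))*(1174 + 4) = (-3699 + (4 + 6))*1178 = (-3699 + 10)*1178 = -3689*1178 = -4345642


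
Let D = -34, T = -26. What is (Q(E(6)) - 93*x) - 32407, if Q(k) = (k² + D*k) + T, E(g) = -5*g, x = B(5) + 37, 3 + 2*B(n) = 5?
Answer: -34047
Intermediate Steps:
B(n) = 1 (B(n) = -3/2 + (½)*5 = -3/2 + 5/2 = 1)
x = 38 (x = 1 + 37 = 38)
Q(k) = -26 + k² - 34*k (Q(k) = (k² - 34*k) - 26 = -26 + k² - 34*k)
(Q(E(6)) - 93*x) - 32407 = ((-26 + (-5*6)² - (-170)*6) - 93*38) - 32407 = ((-26 + (-30)² - 34*(-30)) - 3534) - 32407 = ((-26 + 900 + 1020) - 3534) - 32407 = (1894 - 3534) - 32407 = -1640 - 32407 = -34047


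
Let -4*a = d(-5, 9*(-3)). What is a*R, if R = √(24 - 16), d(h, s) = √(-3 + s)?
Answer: -I*√15 ≈ -3.873*I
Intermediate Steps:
a = -I*√30/4 (a = -√(-3 + 9*(-3))/4 = -√(-3 - 27)/4 = -I*√30/4 ≈ -1.3693*I)
R = 2*√2 (R = √8 = 2*√2 ≈ 2.8284)
a*R = (-I*√30/4)*(2*√2) = -I*√15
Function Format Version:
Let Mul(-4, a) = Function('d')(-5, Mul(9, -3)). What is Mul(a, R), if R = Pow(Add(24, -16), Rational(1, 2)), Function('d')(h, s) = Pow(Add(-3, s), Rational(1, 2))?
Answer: Mul(-1, I, Pow(15, Rational(1, 2))) ≈ Mul(-3.8730, I)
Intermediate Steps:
a = Mul(Rational(-1, 4), I, Pow(30, Rational(1, 2))) (a = Mul(Rational(-1, 4), Pow(Add(-3, Mul(9, -3)), Rational(1, 2))) = Mul(Rational(-1, 4), Pow(Add(-3, -27), Rational(1, 2))) = Mul(Rational(-1, 4), Pow(-30, Rational(1, 2))) = Mul(Rational(-1, 4), Mul(I, Pow(30, Rational(1, 2)))) = Mul(Rational(-1, 4), I, Pow(30, Rational(1, 2))) ≈ Mul(-1.3693, I))
R = Mul(2, Pow(2, Rational(1, 2))) (R = Pow(8, Rational(1, 2)) = Mul(2, Pow(2, Rational(1, 2))) ≈ 2.8284)
Mul(a, R) = Mul(Mul(Rational(-1, 4), I, Pow(30, Rational(1, 2))), Mul(2, Pow(2, Rational(1, 2)))) = Mul(-1, I, Pow(15, Rational(1, 2)))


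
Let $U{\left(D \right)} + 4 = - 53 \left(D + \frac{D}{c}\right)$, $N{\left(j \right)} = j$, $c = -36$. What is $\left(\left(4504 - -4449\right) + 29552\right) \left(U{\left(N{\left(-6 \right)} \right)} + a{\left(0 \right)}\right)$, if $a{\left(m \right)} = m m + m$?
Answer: $\frac{23500885}{2} \approx 1.175 \cdot 10^{7}$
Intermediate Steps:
$U{\left(D \right)} = -4 - \frac{1855 D}{36}$ ($U{\left(D \right)} = -4 - 53 \left(D + \frac{D}{-36}\right) = -4 - 53 \left(D + D \left(- \frac{1}{36}\right)\right) = -4 - 53 \left(D - \frac{D}{36}\right) = -4 - 53 \frac{35 D}{36} = -4 - \frac{1855 D}{36}$)
$a{\left(m \right)} = m + m^{2}$ ($a{\left(m \right)} = m^{2} + m = m + m^{2}$)
$\left(\left(4504 - -4449\right) + 29552\right) \left(U{\left(N{\left(-6 \right)} \right)} + a{\left(0 \right)}\right) = \left(\left(4504 - -4449\right) + 29552\right) \left(\left(-4 - - \frac{1855}{6}\right) + 0 \left(1 + 0\right)\right) = \left(\left(4504 + 4449\right) + 29552\right) \left(\left(-4 + \frac{1855}{6}\right) + 0 \cdot 1\right) = \left(8953 + 29552\right) \left(\frac{1831}{6} + 0\right) = 38505 \cdot \frac{1831}{6} = \frac{23500885}{2}$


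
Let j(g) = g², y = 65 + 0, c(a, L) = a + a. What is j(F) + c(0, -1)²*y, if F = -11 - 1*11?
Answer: 484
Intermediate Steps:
c(a, L) = 2*a
y = 65
F = -22 (F = -11 - 11 = -22)
j(F) + c(0, -1)²*y = (-22)² + (2*0)²*65 = 484 + 0²*65 = 484 + 0*65 = 484 + 0 = 484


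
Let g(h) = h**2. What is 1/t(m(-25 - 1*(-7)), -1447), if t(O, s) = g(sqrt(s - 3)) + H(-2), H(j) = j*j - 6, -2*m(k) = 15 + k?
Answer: -1/1452 ≈ -0.00068871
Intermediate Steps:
m(k) = -15/2 - k/2 (m(k) = -(15 + k)/2 = -15/2 - k/2)
H(j) = -6 + j**2 (H(j) = j**2 - 6 = -6 + j**2)
t(O, s) = -5 + s (t(O, s) = (sqrt(s - 3))**2 + (-6 + (-2)**2) = (sqrt(-3 + s))**2 + (-6 + 4) = (-3 + s) - 2 = -5 + s)
1/t(m(-25 - 1*(-7)), -1447) = 1/(-5 - 1447) = 1/(-1452) = -1/1452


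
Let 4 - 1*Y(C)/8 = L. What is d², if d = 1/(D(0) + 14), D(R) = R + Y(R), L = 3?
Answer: 1/484 ≈ 0.0020661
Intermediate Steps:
Y(C) = 8 (Y(C) = 32 - 8*3 = 32 - 24 = 8)
D(R) = 8 + R (D(R) = R + 8 = 8 + R)
d = 1/22 (d = 1/((8 + 0) + 14) = 1/(8 + 14) = 1/22 ≈ 0.045455)
d² = (1/22)² = 1/484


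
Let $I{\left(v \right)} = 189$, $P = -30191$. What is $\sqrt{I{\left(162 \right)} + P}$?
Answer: $i \sqrt{30002} \approx 173.21 i$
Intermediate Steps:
$\sqrt{I{\left(162 \right)} + P} = \sqrt{189 - 30191} = \sqrt{-30002} = i \sqrt{30002}$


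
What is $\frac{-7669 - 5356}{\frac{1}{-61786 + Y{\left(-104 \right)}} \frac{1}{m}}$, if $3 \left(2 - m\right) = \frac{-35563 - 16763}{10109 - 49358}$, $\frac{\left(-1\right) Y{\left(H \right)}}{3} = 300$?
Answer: $\frac{5539035257600}{4361} \approx 1.2701 \cdot 10^{9}$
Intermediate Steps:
$Y{\left(H \right)} = -900$ ($Y{\left(H \right)} = \left(-3\right) 300 = -900$)
$m = \frac{6784}{4361}$ ($m = 2 - \frac{\left(-35563 - 16763\right) \frac{1}{10109 - 49358}}{3} = 2 - \frac{\left(-52326\right) \frac{1}{-39249}}{3} = 2 - \frac{\left(-52326\right) \left(- \frac{1}{39249}\right)}{3} = 2 - \frac{1938}{4361} = \frac{6784}{4361} \approx 1.5556$)
$\frac{-7669 - 5356}{\frac{1}{-61786 + Y{\left(-104 \right)}} \frac{1}{m}} = \frac{-7669 - 5356}{\frac{1}{-61786 - 900} \frac{1}{\frac{6784}{4361}}} = - \frac{13025}{\frac{1}{-62686} \cdot \frac{4361}{6784}} = - \frac{13025}{\left(- \frac{1}{62686}\right) \frac{4361}{6784}} = - \frac{13025}{- \frac{4361}{425261824}} = \left(-13025\right) \left(- \frac{425261824}{4361}\right) = \frac{5539035257600}{4361}$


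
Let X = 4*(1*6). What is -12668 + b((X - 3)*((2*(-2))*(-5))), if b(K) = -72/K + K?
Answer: -428686/35 ≈ -12248.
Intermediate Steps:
X = 24 (X = 4*6 = 24)
b(K) = K - 72/K
-12668 + b((X - 3)*((2*(-2))*(-5))) = -12668 + ((24 - 3)*((2*(-2))*(-5)) - 72*1/(20*(24 - 3))) = -12668 + (21*(-4*(-5)) - 72/(21*(-4*(-5)))) = -12668 + (21*20 - 72/(21*20)) = -12668 + (420 - 72/420) = -12668 + (420 - 72*1/420) = -12668 + (420 - 6/35) = -12668 + 14694/35 = -428686/35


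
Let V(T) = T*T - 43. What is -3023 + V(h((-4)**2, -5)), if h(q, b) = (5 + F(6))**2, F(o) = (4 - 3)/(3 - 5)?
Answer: -42495/16 ≈ -2655.9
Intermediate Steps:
F(o) = -1/2 (F(o) = 1/(-2) = 1*(-1/2) = -1/2)
h(q, b) = 81/4 (h(q, b) = (5 - 1/2)**2 = (9/2)**2 = 81/4)
V(T) = -43 + T**2 (V(T) = T**2 - 43 = -43 + T**2)
-3023 + V(h((-4)**2, -5)) = -3023 + (-43 + (81/4)**2) = -3023 + (-43 + 6561/16) = -3023 + 5873/16 = -42495/16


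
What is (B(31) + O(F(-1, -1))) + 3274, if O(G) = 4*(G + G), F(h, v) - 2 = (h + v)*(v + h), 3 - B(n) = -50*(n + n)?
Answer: 6425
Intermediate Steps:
B(n) = 3 + 100*n (B(n) = 3 - (-50)*(n + n) = 3 - (-50)*2*n = 3 - (-100)*n = 3 + 100*n)
F(h, v) = 2 + (h + v)² (F(h, v) = 2 + (h + v)*(v + h) = 2 + (h + v)*(h + v) = 2 + (h + v)²)
O(G) = 8*G (O(G) = 4*(2*G) = 8*G)
(B(31) + O(F(-1, -1))) + 3274 = ((3 + 100*31) + 8*(2 + (-1 - 1)²)) + 3274 = ((3 + 3100) + 8*(2 + (-2)²)) + 3274 = (3103 + 8*(2 + 4)) + 3274 = (3103 + 8*6) + 3274 = (3103 + 48) + 3274 = 3151 + 3274 = 6425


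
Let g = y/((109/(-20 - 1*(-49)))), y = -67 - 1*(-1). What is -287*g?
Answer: 549318/109 ≈ 5039.6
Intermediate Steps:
y = -66 (y = -67 + 1 = -66)
g = -1914/109 (g = -66/(109/(-20 - 1*(-49))) = -66/(109/(-20 + 49)) = -66/(109/29) = -66/(109*(1/29)) = -66/109/29 = -66*29/109 = -1914/109 ≈ -17.560)
-287*g = -287*(-1914/109) = 549318/109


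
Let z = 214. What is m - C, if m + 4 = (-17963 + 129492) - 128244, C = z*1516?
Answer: -341143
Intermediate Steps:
C = 324424 (C = 214*1516 = 324424)
m = -16719 (m = -4 + ((-17963 + 129492) - 128244) = -4 + (111529 - 128244) = -4 - 16715 = -16719)
m - C = -16719 - 1*324424 = -16719 - 324424 = -341143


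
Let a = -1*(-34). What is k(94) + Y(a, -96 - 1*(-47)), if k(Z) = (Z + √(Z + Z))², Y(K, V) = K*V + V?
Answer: 7309 + 376*√47 ≈ 9886.7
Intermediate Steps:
a = 34
Y(K, V) = V + K*V
k(Z) = (Z + √2*√Z)² (k(Z) = (Z + √(2*Z))² = (Z + √2*√Z)²)
k(94) + Y(a, -96 - 1*(-47)) = (94 + √2*√94)² + (-96 - 1*(-47))*(1 + 34) = (94 + 2*√47)² + (-96 + 47)*35 = (94 + 2*√47)² - 49*35 = (94 + 2*√47)² - 1715 = -1715 + (94 + 2*√47)²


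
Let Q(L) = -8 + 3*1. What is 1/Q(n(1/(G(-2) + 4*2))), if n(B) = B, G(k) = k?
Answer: -⅕ ≈ -0.20000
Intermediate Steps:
Q(L) = -5 (Q(L) = -8 + 3 = -5)
1/Q(n(1/(G(-2) + 4*2))) = 1/(-5) = -⅕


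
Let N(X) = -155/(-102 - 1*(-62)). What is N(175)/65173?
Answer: 31/521384 ≈ 5.9457e-5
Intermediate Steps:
N(X) = 31/8 (N(X) = -155/(-102 + 62) = -155/(-40) = -155*(-1/40) = 31/8)
N(175)/65173 = (31/8)/65173 = (31/8)*(1/65173) = 31/521384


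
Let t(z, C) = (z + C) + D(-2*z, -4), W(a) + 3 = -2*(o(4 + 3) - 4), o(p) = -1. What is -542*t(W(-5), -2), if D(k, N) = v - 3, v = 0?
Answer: -1084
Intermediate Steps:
D(k, N) = -3 (D(k, N) = 0 - 3 = -3)
W(a) = 7 (W(a) = -3 - 2*(-1 - 4) = -3 - 2*(-5) = -3 + 10 = 7)
t(z, C) = -3 + C + z (t(z, C) = (z + C) - 3 = (C + z) - 3 = -3 + C + z)
-542*t(W(-5), -2) = -542*(-3 - 2 + 7) = -542*2 = -1084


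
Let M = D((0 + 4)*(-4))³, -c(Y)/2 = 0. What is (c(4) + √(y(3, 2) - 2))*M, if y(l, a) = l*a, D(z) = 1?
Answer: 2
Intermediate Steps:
c(Y) = 0 (c(Y) = -2*0 = 0)
y(l, a) = a*l
M = 1 (M = 1³ = 1)
(c(4) + √(y(3, 2) - 2))*M = (0 + √(2*3 - 2))*1 = (0 + √(6 - 2))*1 = (0 + √4)*1 = (0 + 2)*1 = 2*1 = 2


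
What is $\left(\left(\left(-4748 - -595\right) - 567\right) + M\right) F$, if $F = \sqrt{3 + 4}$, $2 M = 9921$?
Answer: $\frac{481 \sqrt{7}}{2} \approx 636.3$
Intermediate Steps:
$M = \frac{9921}{2}$ ($M = \frac{1}{2} \cdot 9921 = \frac{9921}{2} \approx 4960.5$)
$F = \sqrt{7} \approx 2.6458$
$\left(\left(\left(-4748 - -595\right) - 567\right) + M\right) F = \left(\left(\left(-4748 - -595\right) - 567\right) + \frac{9921}{2}\right) \sqrt{7} = \left(\left(\left(-4748 + 595\right) - 567\right) + \frac{9921}{2}\right) \sqrt{7} = \left(\left(-4153 - 567\right) + \frac{9921}{2}\right) \sqrt{7} = \left(-4720 + \frac{9921}{2}\right) \sqrt{7} = \frac{481 \sqrt{7}}{2}$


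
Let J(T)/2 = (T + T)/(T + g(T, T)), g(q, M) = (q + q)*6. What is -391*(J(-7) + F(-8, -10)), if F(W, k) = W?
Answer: 39100/13 ≈ 3007.7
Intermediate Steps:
g(q, M) = 12*q (g(q, M) = (2*q)*6 = 12*q)
J(T) = 4/13 (J(T) = 2*((T + T)/(T + 12*T)) = 2*((2*T)/((13*T))) = 2*((2*T)*(1/(13*T))) = 2*(2/13) = 4/13)
-391*(J(-7) + F(-8, -10)) = -391*(4/13 - 8) = -391*(-100/13) = 39100/13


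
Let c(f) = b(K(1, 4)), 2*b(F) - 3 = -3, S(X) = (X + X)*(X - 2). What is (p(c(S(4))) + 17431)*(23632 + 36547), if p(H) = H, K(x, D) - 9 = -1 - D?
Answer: 1048980149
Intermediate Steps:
K(x, D) = 8 - D (K(x, D) = 9 + (-1 - D) = 8 - D)
S(X) = 2*X*(-2 + X) (S(X) = (2*X)*(-2 + X) = 2*X*(-2 + X))
b(F) = 0 (b(F) = 3/2 + (½)*(-3) = 3/2 - 3/2 = 0)
c(f) = 0
(p(c(S(4))) + 17431)*(23632 + 36547) = (0 + 17431)*(23632 + 36547) = 17431*60179 = 1048980149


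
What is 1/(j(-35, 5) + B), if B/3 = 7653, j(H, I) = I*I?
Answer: 1/22984 ≈ 4.3509e-5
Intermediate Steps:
j(H, I) = I²
B = 22959 (B = 3*7653 = 22959)
1/(j(-35, 5) + B) = 1/(5² + 22959) = 1/(25 + 22959) = 1/22984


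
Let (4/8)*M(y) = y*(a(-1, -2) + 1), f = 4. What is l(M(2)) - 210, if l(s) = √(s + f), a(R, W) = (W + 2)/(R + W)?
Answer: -210 + 2*√2 ≈ -207.17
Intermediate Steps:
a(R, W) = (2 + W)/(R + W)
M(y) = 2*y (M(y) = 2*(y*((2 - 2)/(-1 - 2) + 1)) = 2*(y*(0/(-3) + 1)) = 2*(y*(-⅓*0 + 1)) = 2*(y*(0 + 1)) = 2*(y*1) = 2*y)
l(s) = √(4 + s) (l(s) = √(s + 4) = √(4 + s))
l(M(2)) - 210 = √(4 + 2*2) - 210 = √(4 + 4) - 210 = √8 - 210 = 2*√2 - 210 = -210 + 2*√2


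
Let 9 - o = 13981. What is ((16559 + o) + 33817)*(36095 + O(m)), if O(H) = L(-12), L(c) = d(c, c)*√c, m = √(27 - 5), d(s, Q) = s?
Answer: 1314002380 - 873696*I*√3 ≈ 1.314e+9 - 1.5133e+6*I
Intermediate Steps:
m = √22 ≈ 4.6904
o = -13972 (o = 9 - 1*13981 = 9 - 13981 = -13972)
L(c) = c^(3/2) (L(c) = c*√c = c^(3/2))
O(H) = -24*I*√3 (O(H) = (-12)^(3/2) = -24*I*√3)
((16559 + o) + 33817)*(36095 + O(m)) = ((16559 - 13972) + 33817)*(36095 - 24*I*√3) = (2587 + 33817)*(36095 - 24*I*√3) = 36404*(36095 - 24*I*√3) = 1314002380 - 873696*I*√3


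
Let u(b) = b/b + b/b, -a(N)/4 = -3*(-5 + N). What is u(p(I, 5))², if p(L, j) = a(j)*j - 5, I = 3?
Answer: 4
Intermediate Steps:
a(N) = -60 + 12*N (a(N) = -(-12)*(-5 + N) = -4*(15 - 3*N) = -60 + 12*N)
p(L, j) = -5 + j*(-60 + 12*j) (p(L, j) = (-60 + 12*j)*j - 5 = j*(-60 + 12*j) - 5 = -5 + j*(-60 + 12*j))
u(b) = 2 (u(b) = 1 + 1 = 2)
u(p(I, 5))² = 2² = 4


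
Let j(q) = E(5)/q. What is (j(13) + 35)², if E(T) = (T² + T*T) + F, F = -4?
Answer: 251001/169 ≈ 1485.2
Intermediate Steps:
E(T) = -4 + 2*T² (E(T) = (T² + T*T) - 4 = (T² + T²) - 4 = 2*T² - 4 = -4 + 2*T²)
j(q) = 46/q (j(q) = (-4 + 2*5²)/q = (-4 + 2*25)/q = (-4 + 50)/q = 46/q)
(j(13) + 35)² = (46/13 + 35)² = (501/13)² = 251001/169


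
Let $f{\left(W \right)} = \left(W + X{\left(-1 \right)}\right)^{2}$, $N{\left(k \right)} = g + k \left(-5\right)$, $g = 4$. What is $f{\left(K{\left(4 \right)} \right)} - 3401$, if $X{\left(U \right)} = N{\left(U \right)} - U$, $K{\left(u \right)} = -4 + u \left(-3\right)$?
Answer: $-3365$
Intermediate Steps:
$K{\left(u \right)} = -4 - 3 u$
$N{\left(k \right)} = 4 - 5 k$ ($N{\left(k \right)} = 4 + k \left(-5\right) = 4 - 5 k$)
$X{\left(U \right)} = 4 - 6 U$ ($X{\left(U \right)} = \left(4 - 5 U\right) - U = 4 - 6 U$)
$f{\left(W \right)} = \left(10 + W\right)^{2}$ ($f{\left(W \right)} = \left(W + \left(4 - -6\right)\right)^{2} = \left(W + \left(4 + 6\right)\right)^{2} = \left(W + 10\right)^{2} = \left(10 + W\right)^{2}$)
$f{\left(K{\left(4 \right)} \right)} - 3401 = \left(10 - 16\right)^{2} - 3401 = \left(-6\right)^{2} - 3401 = 36 - 3401 = -3365$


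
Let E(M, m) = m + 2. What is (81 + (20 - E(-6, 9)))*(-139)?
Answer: -12510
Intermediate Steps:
E(M, m) = 2 + m
(81 + (20 - E(-6, 9)))*(-139) = (81 + (20 - (2 + 9)))*(-139) = (81 + (20 - 1*11))*(-139) = (81 + (20 - 11))*(-139) = (81 + 9)*(-139) = 90*(-139) = -12510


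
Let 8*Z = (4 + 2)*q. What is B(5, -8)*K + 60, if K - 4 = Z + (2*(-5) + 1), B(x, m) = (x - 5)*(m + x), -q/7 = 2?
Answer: 60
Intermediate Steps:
q = -14 (q = -7*2 = -14)
B(x, m) = (-5 + x)*(m + x)
Z = -21/2 (Z = ((4 + 2)*(-14))/8 = (6*(-14))/8 = (1/8)*(-84) = -21/2 ≈ -10.500)
K = -31/2 (K = 4 + (-21/2 + (2*(-5) + 1)) = 4 + (-21/2 + (-10 + 1)) = 4 + (-21/2 - 9) = 4 - 39/2 = -31/2 ≈ -15.500)
B(5, -8)*K + 60 = (5**2 - 5*(-8) - 5*5 - 8*5)*(-31/2) + 60 = (25 + 40 - 25 - 40)*(-31/2) + 60 = 0*(-31/2) + 60 = 0 + 60 = 60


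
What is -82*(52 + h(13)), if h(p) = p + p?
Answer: -6396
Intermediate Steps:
h(p) = 2*p
-82*(52 + h(13)) = -82*(52 + 2*13) = -82*(52 + 26) = -82*78 = -6396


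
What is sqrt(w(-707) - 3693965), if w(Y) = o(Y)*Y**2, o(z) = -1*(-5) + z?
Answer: I*sqrt(354587963) ≈ 18831.0*I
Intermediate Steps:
o(z) = 5 + z
w(Y) = Y**2*(5 + Y) (w(Y) = (5 + Y)*Y**2 = Y**2*(5 + Y))
sqrt(w(-707) - 3693965) = sqrt((-707)**2*(5 - 707) - 3693965) = sqrt(499849*(-702) - 3693965) = sqrt(-350893998 - 3693965) = sqrt(-354587963) = I*sqrt(354587963)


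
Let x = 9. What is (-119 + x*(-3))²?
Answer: 21316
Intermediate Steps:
(-119 + x*(-3))² = (-119 + 9*(-3))² = (-119 - 27)² = (-146)² = 21316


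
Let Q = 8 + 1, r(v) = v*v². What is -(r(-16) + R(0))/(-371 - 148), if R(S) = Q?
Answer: -4087/519 ≈ -7.8748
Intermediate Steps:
r(v) = v³
Q = 9
R(S) = 9
-(r(-16) + R(0))/(-371 - 148) = -((-16)³ + 9)/(-371 - 148) = -(-4096 + 9)/(-519) = -(-4087)*(-1)/519 = -1*4087/519 = -4087/519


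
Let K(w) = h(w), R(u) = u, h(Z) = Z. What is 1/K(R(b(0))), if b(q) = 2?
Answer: 1/2 ≈ 0.50000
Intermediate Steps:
K(w) = w
1/K(R(b(0))) = 1/2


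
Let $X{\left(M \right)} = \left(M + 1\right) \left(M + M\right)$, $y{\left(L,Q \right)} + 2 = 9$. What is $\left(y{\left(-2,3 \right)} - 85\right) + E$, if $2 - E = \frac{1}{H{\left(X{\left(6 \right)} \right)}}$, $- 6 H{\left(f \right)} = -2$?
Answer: $-79$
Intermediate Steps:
$y{\left(L,Q \right)} = 7$ ($y{\left(L,Q \right)} = -2 + 9 = 7$)
$X{\left(M \right)} = 2 M \left(1 + M\right)$ ($X{\left(M \right)} = \left(1 + M\right) 2 M = 2 M \left(1 + M\right)$)
$H{\left(f \right)} = \frac{1}{3}$ ($H{\left(f \right)} = \left(- \frac{1}{6}\right) \left(-2\right) = \frac{1}{3}$)
$E = -1$ ($E = 2 - \frac{1}{\frac{1}{3}} = 2 - 3 = -1$)
$\left(y{\left(-2,3 \right)} - 85\right) + E = \left(7 - 85\right) - 1 = -78 - 1 = -79$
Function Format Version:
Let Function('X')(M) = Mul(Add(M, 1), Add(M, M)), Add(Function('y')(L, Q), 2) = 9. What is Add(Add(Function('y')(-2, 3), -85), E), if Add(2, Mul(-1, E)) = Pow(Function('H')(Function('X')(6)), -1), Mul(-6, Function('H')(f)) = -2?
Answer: -79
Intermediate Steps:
Function('y')(L, Q) = 7 (Function('y')(L, Q) = Add(-2, 9) = 7)
Function('X')(M) = Mul(2, M, Add(1, M)) (Function('X')(M) = Mul(Add(1, M), Mul(2, M)) = Mul(2, M, Add(1, M)))
Function('H')(f) = Rational(1, 3) (Function('H')(f) = Mul(Rational(-1, 6), -2) = Rational(1, 3))
E = -1 (E = Add(2, Mul(-1, Pow(Rational(1, 3), -1))) = Add(2, Mul(-1, 3)) = Add(2, -3) = -1)
Add(Add(Function('y')(-2, 3), -85), E) = Add(Add(7, -85), -1) = Add(-78, -1) = -79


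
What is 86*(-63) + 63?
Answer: -5355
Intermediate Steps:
86*(-63) + 63 = -5418 + 63 = -5355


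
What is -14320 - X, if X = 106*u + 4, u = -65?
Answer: -7434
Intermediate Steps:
X = -6886 (X = 106*(-65) + 4 = -6890 + 4 = -6886)
-14320 - X = -14320 - 1*(-6886) = -14320 + 6886 = -7434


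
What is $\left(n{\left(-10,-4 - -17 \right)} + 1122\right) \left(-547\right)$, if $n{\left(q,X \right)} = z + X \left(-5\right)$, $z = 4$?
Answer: $-580367$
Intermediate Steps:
$n{\left(q,X \right)} = 4 - 5 X$ ($n{\left(q,X \right)} = 4 + X \left(-5\right) = 4 - 5 X$)
$\left(n{\left(-10,-4 - -17 \right)} + 1122\right) \left(-547\right) = \left(\left(4 - 5 \left(-4 - -17\right)\right) + 1122\right) \left(-547\right) = \left(\left(4 - 5 \left(-4 + 17\right)\right) + 1122\right) \left(-547\right) = \left(\left(4 - 65\right) + 1122\right) \left(-547\right) = \left(-61 + 1122\right) \left(-547\right) = 1061 \left(-547\right) = -580367$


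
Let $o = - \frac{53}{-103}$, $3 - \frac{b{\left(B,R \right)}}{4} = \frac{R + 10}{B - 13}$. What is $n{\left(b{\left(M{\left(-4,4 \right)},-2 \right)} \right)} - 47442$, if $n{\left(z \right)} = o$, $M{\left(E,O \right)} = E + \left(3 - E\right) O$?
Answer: $- \frac{4886473}{103} \approx -47442.0$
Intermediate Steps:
$M{\left(E,O \right)} = E + O \left(3 - E\right)$
$b{\left(B,R \right)} = 12 - \frac{4 \left(10 + R\right)}{-13 + B}$ ($b{\left(B,R \right)} = 12 - 4 \frac{R + 10}{B - 13} = 12 - 4 \frac{10 + R}{-13 + B} = 12 - \frac{4 \left(10 + R\right)}{-13 + B}$)
$o = \frac{53}{103}$ ($o = \left(-53\right) \left(- \frac{1}{103}\right) = \frac{53}{103} \approx 0.51456$)
$n{\left(z \right)} = \frac{53}{103}$
$n{\left(b{\left(M{\left(-4,4 \right)},-2 \right)} \right)} - 47442 = \frac{53}{103} - 47442 = - \frac{4886473}{103}$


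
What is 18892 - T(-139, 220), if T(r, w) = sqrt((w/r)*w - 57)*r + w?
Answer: 18672 + I*sqrt(7828897) ≈ 18672.0 + 2798.0*I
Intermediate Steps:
T(r, w) = w + r*sqrt(-57 + w**2/r) (T(r, w) = sqrt(w**2/r - 57)*r + w = sqrt(-57 + w**2/r)*r + w = r*sqrt(-57 + w**2/r) + w = w + r*sqrt(-57 + w**2/r))
18892 - T(-139, 220) = 18892 - (220 - 139*sqrt(-57 + 220**2/(-139))) = 18892 - (220 - 139*sqrt(-57 - 1/139*48400)) = 18892 - (220 - 139*sqrt(-57 - 48400/139)) = 18892 - (220 - I*sqrt(7828897)) = 18892 + (-220 + I*sqrt(7828897)) = 18672 + I*sqrt(7828897)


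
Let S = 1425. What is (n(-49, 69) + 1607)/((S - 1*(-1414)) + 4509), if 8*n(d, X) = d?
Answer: 12807/58784 ≈ 0.21787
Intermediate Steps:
n(d, X) = d/8
(n(-49, 69) + 1607)/((S - 1*(-1414)) + 4509) = ((⅛)*(-49) + 1607)/((1425 - 1*(-1414)) + 4509) = (-49/8 + 1607)/((1425 + 1414) + 4509) = 12807/(8*(2839 + 4509)) = (12807/8)/7348 = (12807/8)*(1/7348) = 12807/58784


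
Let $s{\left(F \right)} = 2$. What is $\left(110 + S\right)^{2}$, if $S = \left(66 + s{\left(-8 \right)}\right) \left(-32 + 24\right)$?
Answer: $188356$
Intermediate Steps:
$S = -544$ ($S = \left(66 + 2\right) \left(-32 + 24\right) = 68 \left(-8\right) = -544$)
$\left(110 + S\right)^{2} = \left(110 - 544\right)^{2} = \left(-434\right)^{2} = 188356$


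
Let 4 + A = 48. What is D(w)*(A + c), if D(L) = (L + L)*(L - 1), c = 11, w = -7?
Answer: 6160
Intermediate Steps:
A = 44 (A = -4 + 48 = 44)
D(L) = 2*L*(-1 + L) (D(L) = (2*L)*(-1 + L) = 2*L*(-1 + L))
D(w)*(A + c) = (2*(-7)*(-1 - 7))*(44 + 11) = (2*(-7)*(-8))*55 = 112*55 = 6160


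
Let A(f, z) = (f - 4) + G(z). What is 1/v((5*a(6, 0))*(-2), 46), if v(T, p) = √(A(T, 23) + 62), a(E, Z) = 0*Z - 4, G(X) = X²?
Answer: √627/627 ≈ 0.039936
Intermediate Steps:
a(E, Z) = -4 (a(E, Z) = 0 - 4 = -4)
A(f, z) = -4 + f + z² (A(f, z) = (f - 4) + z² = (-4 + f) + z² = -4 + f + z²)
v(T, p) = √(587 + T) (v(T, p) = √((-4 + T + 23²) + 62) = √((-4 + T + 529) + 62) = √((525 + T) + 62) = √(587 + T))
1/v((5*a(6, 0))*(-2), 46) = 1/(√(587 + (5*(-4))*(-2))) = 1/(√(587 - 20*(-2))) = 1/(√(587 + 40)) = 1/(√627) = √627/627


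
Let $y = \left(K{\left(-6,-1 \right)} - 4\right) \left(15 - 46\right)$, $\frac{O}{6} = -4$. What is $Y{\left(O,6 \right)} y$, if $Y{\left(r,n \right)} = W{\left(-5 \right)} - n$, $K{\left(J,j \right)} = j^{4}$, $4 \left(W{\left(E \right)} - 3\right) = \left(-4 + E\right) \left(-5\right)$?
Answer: $\frac{3069}{4} \approx 767.25$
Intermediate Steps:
$O = -24$ ($O = 6 \left(-4\right) = -24$)
$W{\left(E \right)} = 8 - \frac{5 E}{4}$ ($W{\left(E \right)} = 3 + \frac{\left(-4 + E\right) \left(-5\right)}{4} = 3 + \frac{20 - 5 E}{4} = 3 - \left(-5 + \frac{5 E}{4}\right) = 8 - \frac{5 E}{4}$)
$Y{\left(r,n \right)} = \frac{57}{4} - n$ ($Y{\left(r,n \right)} = \left(8 - - \frac{25}{4}\right) - n = \left(8 + \frac{25}{4}\right) - n = \frac{57}{4} - n$)
$y = 93$ ($y = \left(\left(-1\right)^{4} - 4\right) \left(15 - 46\right) = \left(1 - 4\right) \left(-31\right) = \left(-3\right) \left(-31\right) = 93$)
$Y{\left(O,6 \right)} y = \left(\frac{57}{4} - 6\right) 93 = \frac{33}{4} \cdot 93 = \frac{3069}{4}$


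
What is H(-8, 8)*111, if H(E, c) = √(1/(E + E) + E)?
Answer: 111*I*√129/4 ≈ 315.18*I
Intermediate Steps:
H(E, c) = √(E + 1/(2*E)) (H(E, c) = √(1/(2*E) + E) = √(E + 1/(2*E)))
H(-8, 8)*111 = (√(2/(-8) + 4*(-8))/2)*111 = (√(2*(-⅛) - 32)/2)*111 = (√(-¼ - 32)/2)*111 = (√(-129/4)/2)*111 = ((I*√129/2)/2)*111 = (I*√129/4)*111 = 111*I*√129/4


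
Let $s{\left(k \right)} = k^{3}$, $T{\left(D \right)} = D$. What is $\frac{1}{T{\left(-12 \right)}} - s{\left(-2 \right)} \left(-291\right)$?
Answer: $- \frac{27937}{12} \approx -2328.1$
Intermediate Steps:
$\frac{1}{T{\left(-12 \right)}} - s{\left(-2 \right)} \left(-291\right) = \frac{1}{-12} - \left(-2\right)^{3} \left(-291\right) = - \frac{1}{12} - \left(-8\right) \left(-291\right) = - \frac{1}{12} - 2328 = - \frac{27937}{12}$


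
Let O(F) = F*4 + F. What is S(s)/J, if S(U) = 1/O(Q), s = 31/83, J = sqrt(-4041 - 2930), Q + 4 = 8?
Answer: -I*sqrt(6971)/139420 ≈ -0.00059886*I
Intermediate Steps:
Q = 4 (Q = -4 + 8 = 4)
J = I*sqrt(6971) (J = sqrt(-6971) = I*sqrt(6971) ≈ 83.493*I)
O(F) = 5*F (O(F) = 4*F + F = 5*F)
s = 31/83 (s = 31*(1/83) = 31/83 ≈ 0.37349)
S(U) = 1/20 (S(U) = 1/(5*4) = 1/20)
S(s)/J = 1/(20*((I*sqrt(6971)))) = (-I*sqrt(6971)/6971)/20 = -I*sqrt(6971)/139420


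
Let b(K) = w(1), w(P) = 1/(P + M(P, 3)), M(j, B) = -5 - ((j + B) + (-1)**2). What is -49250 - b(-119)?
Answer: -443249/9 ≈ -49250.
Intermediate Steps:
M(j, B) = -6 - B - j (M(j, B) = -5 - ((B + j) + 1) = -5 - (1 + B + j) = -5 + (-1 - B - j) = -6 - B - j)
w(P) = -1/9 (w(P) = 1/(P + (-6 - 1*3 - P)) = 1/(P + (-6 - 3 - P)) = 1/(P + (-9 - P)) = 1/(-9) = -1/9)
b(K) = -1/9
-49250 - b(-119) = -49250 - 1*(-1/9) = -49250 + 1/9 = -443249/9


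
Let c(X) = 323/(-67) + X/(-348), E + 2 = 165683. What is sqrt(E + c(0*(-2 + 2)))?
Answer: 4*sqrt(46482523)/67 ≈ 407.03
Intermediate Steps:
E = 165681 (E = -2 + 165683 = 165681)
c(X) = -323/67 - X/348 (c(X) = 323*(-1/67) + X*(-1/348) = -323/67 - X/348)
sqrt(E + c(0*(-2 + 2))) = sqrt(165681 + (-323/67 - 0*(-2 + 2))) = sqrt(165681 + (-323/67 - 0*0)) = sqrt(165681 + (-323/67 - 1/348*0)) = sqrt(165681 + (-323/67 + 0)) = sqrt(165681 - 323/67) = sqrt(11100304/67) = 4*sqrt(46482523)/67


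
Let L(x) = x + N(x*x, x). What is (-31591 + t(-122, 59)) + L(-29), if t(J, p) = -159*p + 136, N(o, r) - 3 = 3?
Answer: -40859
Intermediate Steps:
N(o, r) = 6 (N(o, r) = 3 + 3 = 6)
L(x) = 6 + x (L(x) = x + 6 = 6 + x)
t(J, p) = 136 - 159*p
(-31591 + t(-122, 59)) + L(-29) = (-31591 + (136 - 159*59)) + (6 - 29) = (-31591 + (136 - 9381)) - 23 = (-31591 - 9245) - 23 = -40836 - 23 = -40859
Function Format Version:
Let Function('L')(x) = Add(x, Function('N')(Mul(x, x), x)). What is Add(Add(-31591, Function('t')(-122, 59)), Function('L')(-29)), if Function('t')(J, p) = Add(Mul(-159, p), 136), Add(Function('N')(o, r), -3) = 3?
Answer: -40859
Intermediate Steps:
Function('N')(o, r) = 6 (Function('N')(o, r) = Add(3, 3) = 6)
Function('L')(x) = Add(6, x) (Function('L')(x) = Add(x, 6) = Add(6, x))
Function('t')(J, p) = Add(136, Mul(-159, p))
Add(Add(-31591, Function('t')(-122, 59)), Function('L')(-29)) = Add(Add(-31591, Add(136, Mul(-159, 59))), Add(6, -29)) = Add(Add(-31591, Add(136, -9381)), -23) = Add(Add(-31591, -9245), -23) = Add(-40836, -23) = -40859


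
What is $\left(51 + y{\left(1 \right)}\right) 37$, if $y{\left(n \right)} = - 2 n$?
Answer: $1813$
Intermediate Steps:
$\left(51 + y{\left(1 \right)}\right) 37 = \left(51 - 2\right) 37 = 49 \cdot 37 = 1813$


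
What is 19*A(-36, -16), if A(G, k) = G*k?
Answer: 10944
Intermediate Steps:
19*A(-36, -16) = 19*(-36*(-16)) = 19*576 = 10944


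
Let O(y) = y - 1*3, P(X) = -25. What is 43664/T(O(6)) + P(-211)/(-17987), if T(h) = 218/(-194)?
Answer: -76182280971/1960583 ≈ -38857.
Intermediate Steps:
O(y) = -3 + y (O(y) = y - 3 = -3 + y)
T(h) = -109/97 (T(h) = 218*(-1/194) = -109/97)
43664/T(O(6)) + P(-211)/(-17987) = 43664/(-109/97) - 25/(-17987) = 43664*(-97/109) - 25*(-1/17987) = -4235408/109 + 25/17987 = -76182280971/1960583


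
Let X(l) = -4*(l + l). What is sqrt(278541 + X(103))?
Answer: sqrt(277717) ≈ 526.99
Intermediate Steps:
X(l) = -8*l
sqrt(278541 + X(103)) = sqrt(278541 - 8*103) = sqrt(278541 - 824) = sqrt(277717)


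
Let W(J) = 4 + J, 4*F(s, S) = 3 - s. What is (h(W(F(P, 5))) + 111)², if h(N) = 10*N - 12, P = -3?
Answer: 23716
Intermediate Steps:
F(s, S) = ¾ - s/4 (F(s, S) = (3 - s)/4 = ¾ - s/4)
h(N) = -12 + 10*N
(h(W(F(P, 5))) + 111)² = ((-12 + 10*(4 + (¾ - ¼*(-3)))) + 111)² = ((-12 + 10*(4 + (¾ + ¾))) + 111)² = ((-12 + 10*(4 + 3/2)) + 111)² = ((-12 + 10*(11/2)) + 111)² = ((-12 + 55) + 111)² = (43 + 111)² = 154² = 23716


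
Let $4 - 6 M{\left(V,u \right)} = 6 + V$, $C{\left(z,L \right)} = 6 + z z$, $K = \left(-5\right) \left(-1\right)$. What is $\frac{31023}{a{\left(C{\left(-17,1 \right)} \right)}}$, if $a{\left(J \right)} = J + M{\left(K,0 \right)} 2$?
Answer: $\frac{93069}{878} \approx 106.0$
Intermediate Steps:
$K = 5$
$C{\left(z,L \right)} = 6 + z^{2}$
$M{\left(V,u \right)} = - \frac{1}{3} - \frac{V}{6}$ ($M{\left(V,u \right)} = \frac{2}{3} - \frac{6 + V}{6} = \frac{2}{3} - \left(1 + \frac{V}{6}\right) = - \frac{1}{3} - \frac{V}{6}$)
$a{\left(J \right)} = - \frac{7}{3} + J$ ($a{\left(J \right)} = J + \left(- \frac{1}{3} - \frac{5}{6}\right) 2 = J - \frac{7}{3} = - \frac{7}{3} + J$)
$\frac{31023}{a{\left(C{\left(-17,1 \right)} \right)}} = \frac{31023}{- \frac{7}{3} + \left(6 + \left(-17\right)^{2}\right)} = \frac{31023}{- \frac{7}{3} + \left(6 + 289\right)} = \frac{31023}{- \frac{7}{3} + 295} = \frac{31023}{\frac{878}{3}} = 31023 \cdot \frac{3}{878} = \frac{93069}{878}$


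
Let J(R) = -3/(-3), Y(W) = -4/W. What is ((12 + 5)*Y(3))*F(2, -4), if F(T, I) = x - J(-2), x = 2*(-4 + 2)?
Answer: 340/3 ≈ 113.33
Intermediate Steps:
J(R) = 1 (J(R) = -3*(-⅓) = 1)
x = -4 (x = 2*(-2) = -4)
F(T, I) = -5 (F(T, I) = -4 - 1*1 = -4 - 1 = -5)
((12 + 5)*Y(3))*F(2, -4) = ((12 + 5)*(-4/3))*(-5) = (17*(-4*⅓))*(-5) = (17*(-4/3))*(-5) = -68/3*(-5) = 340/3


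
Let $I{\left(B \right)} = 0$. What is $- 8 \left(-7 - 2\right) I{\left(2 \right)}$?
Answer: $0$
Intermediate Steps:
$- 8 \left(-7 - 2\right) I{\left(2 \right)} = - 8 \left(-7 - 2\right) 0 = \left(-8\right) \left(-9\right) 0 = 72 \cdot 0 = 0$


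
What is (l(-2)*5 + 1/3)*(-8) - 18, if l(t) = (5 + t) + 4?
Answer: -902/3 ≈ -300.67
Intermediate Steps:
l(t) = 9 + t
(l(-2)*5 + 1/3)*(-8) - 18 = ((9 - 2)*5 + 1/3)*(-8) - 18 = (7*5 + ⅓)*(-8) - 18 = (35 + ⅓)*(-8) - 18 = (106/3)*(-8) - 18 = -848/3 - 18 = -902/3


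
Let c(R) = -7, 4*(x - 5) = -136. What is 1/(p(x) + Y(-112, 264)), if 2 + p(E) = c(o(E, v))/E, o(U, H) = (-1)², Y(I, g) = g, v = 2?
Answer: 29/7605 ≈ 0.0038133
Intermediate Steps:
x = -29 (x = 5 + (¼)*(-136) = 5 - 34 = -29)
o(U, H) = 1
p(E) = -2 - 7/E
1/(p(x) + Y(-112, 264)) = 1/((-2 - 7/(-29)) + 264) = 1/((-2 - 7*(-1/29)) + 264) = 1/((-2 + 7/29) + 264) = 1/(-51/29 + 264) = 1/(7605/29) = 29/7605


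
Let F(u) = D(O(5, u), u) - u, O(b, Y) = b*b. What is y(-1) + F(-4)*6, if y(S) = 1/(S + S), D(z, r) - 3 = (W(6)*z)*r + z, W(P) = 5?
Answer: -5617/2 ≈ -2808.5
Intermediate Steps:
O(b, Y) = b²
D(z, r) = 3 + z + 5*r*z (D(z, r) = 3 + ((5*z)*r + z) = 3 + (5*r*z + z) = 3 + (z + 5*r*z) = 3 + z + 5*r*z)
y(S) = 1/(2*S)
F(u) = 28 + 124*u (F(u) = (3 + 5² + 5*u*5²) - u = (3 + 25 + 5*u*25) - u = (3 + 25 + 125*u) - u = (28 + 125*u) - u = 28 + 124*u)
y(-1) + F(-4)*6 = (½)/(-1) + (28 + 124*(-4))*6 = (½)*(-1) + (28 - 496)*6 = -½ - 468*6 = -½ - 2808 = -5617/2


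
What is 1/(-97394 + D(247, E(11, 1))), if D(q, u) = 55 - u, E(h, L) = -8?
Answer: -1/97331 ≈ -1.0274e-5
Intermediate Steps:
1/(-97394 + D(247, E(11, 1))) = 1/(-97394 + (55 - 1*(-8))) = 1/(-97394 + (55 + 8)) = 1/(-97394 + 63) = 1/(-97331) = -1/97331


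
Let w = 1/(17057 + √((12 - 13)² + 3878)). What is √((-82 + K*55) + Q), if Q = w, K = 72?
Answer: √(328251582514559258290 - 872812110*√431)/290937370 ≈ 62.274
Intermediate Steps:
w = 1/(17057 + 3*√431) (w = 1/(17057 + √((-1)² + 3878)) = 1/(17057 + √(1 + 3878)) = 1/(17057 + √3879) = 1/(17057 + 3*√431) ≈ 5.8414e-5)
Q = 17057/290937370 - 3*√431/290937370 ≈ 5.8414e-5
√((-82 + K*55) + Q) = √((-82 + 72*55) + (17057/290937370 - 3*√431/290937370)) = √((-82 + 3960) + (17057/290937370 - 3*√431/290937370)) = √(3878 + (17057/290937370 - 3*√431/290937370)) = √(1128255137917/290937370 - 3*√431/290937370)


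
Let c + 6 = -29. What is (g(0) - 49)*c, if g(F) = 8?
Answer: 1435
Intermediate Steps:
c = -35 (c = -6 - 29 = -35)
(g(0) - 49)*c = (8 - 49)*(-35) = -41*(-35) = 1435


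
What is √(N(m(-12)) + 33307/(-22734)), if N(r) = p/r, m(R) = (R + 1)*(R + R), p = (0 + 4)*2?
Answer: I*√9969589014/83358 ≈ 1.1978*I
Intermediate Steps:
p = 8 (p = 4*2 = 8)
m(R) = 2*R*(1 + R) (m(R) = (1 + R)*(2*R) = 2*R*(1 + R))
N(r) = 8/r
√(N(m(-12)) + 33307/(-22734)) = √(8/((2*(-12)*(1 - 12))) + 33307/(-22734)) = √(8/((2*(-12)*(-11))) + 33307*(-1/22734)) = √(8/264 - 33307/22734) = √(8*(1/264) - 33307/22734) = √(1/33 - 33307/22734) = √(-358799/250074) = I*√9969589014/83358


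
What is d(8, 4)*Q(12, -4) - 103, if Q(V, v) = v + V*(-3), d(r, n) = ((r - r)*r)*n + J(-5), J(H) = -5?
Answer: 97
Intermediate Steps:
d(r, n) = -5 (d(r, n) = ((r - r)*r)*n - 5 = (0*r)*n - 5 = 0*n - 5 = 0 - 5 = -5)
Q(V, v) = v - 3*V
d(8, 4)*Q(12, -4) - 103 = -5*(-4 - 3*12) - 103 = -5*(-4 - 36) - 103 = -5*(-40) - 103 = 200 - 103 = 97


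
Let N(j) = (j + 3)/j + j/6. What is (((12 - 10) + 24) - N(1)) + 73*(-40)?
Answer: -17389/6 ≈ -2898.2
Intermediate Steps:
N(j) = j/6 + (3 + j)/j (N(j) = (3 + j)/j + j*(⅙) = (3 + j)/j + j/6 = j/6 + (3 + j)/j)
(((12 - 10) + 24) - N(1)) + 73*(-40) = (((12 - 10) + 24) - (1 + 3/1 + (⅙)*1)) + 73*(-40) = ((2 + 24) - (1 + 3*1 + ⅙)) - 2920 = (26 - (1 + 3 + ⅙)) - 2920 = (26 - 1*25/6) - 2920 = (26 - 25/6) - 2920 = 131/6 - 2920 = -17389/6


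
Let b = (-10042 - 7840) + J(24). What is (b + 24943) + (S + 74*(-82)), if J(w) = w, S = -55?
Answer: 962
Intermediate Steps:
b = -17858 (b = (-10042 - 7840) + 24 = -17882 + 24 = -17858)
(b + 24943) + (S + 74*(-82)) = (-17858 + 24943) + (-55 + 74*(-82)) = 7085 + (-55 - 6068) = 7085 - 6123 = 962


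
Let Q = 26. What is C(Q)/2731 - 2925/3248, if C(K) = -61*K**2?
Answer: -141922703/8870288 ≈ -16.000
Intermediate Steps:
C(Q)/2731 - 2925/3248 = -61*26**2/2731 - 2925/3248 = -61*676*(1/2731) - 2925*1/3248 = -41236*1/2731 - 2925/3248 = -41236/2731 - 2925/3248 = -141922703/8870288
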